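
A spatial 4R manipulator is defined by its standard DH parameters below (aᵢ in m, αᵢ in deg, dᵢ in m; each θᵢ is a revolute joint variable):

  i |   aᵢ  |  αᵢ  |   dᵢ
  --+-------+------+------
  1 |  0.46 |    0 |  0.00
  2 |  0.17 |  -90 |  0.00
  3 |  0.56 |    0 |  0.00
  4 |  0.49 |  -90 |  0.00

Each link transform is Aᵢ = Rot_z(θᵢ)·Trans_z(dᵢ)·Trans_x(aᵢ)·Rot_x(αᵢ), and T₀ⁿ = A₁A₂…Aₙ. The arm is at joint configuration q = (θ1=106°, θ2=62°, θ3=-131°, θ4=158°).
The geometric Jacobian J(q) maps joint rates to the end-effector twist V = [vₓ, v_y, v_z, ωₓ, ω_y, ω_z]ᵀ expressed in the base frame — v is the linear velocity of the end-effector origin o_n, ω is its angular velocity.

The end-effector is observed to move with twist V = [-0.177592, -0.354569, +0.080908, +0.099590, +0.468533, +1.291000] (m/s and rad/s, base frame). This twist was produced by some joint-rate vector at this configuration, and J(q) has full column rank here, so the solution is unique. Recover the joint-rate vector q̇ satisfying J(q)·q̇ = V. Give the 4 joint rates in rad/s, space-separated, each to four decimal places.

o_n = [-0.3608, 0.4919, 0.2002]
J₁: ẑ×o_n = [-0.4919, -0.3608, 0.0000], ω = ẑ
J2: z=[0.0000, 0.0000, 1.0000] o=[-0.1268, 0.4422, 0.0000] → [-0.0497, -0.2340, 0.0000, 0.0000, 0.0000, 1.0000]
J3: z=[-0.2079, -0.9781, 0.0000] o=[-0.2931, 0.4775, 0.0000] → [-0.1958, 0.0416, -0.0692, -0.2079, -0.9781, 0.0000]
J4: z=[-0.2079, -0.9781, 0.0000] o=[0.0663, 0.4011, 0.4226] → [0.2176, -0.0463, -0.4366, -0.2079, -0.9781, 0.0000]
q̇ = J⁺·V = [0.3470, 0.9440, -0.3490, -0.1300]

0.3470 0.9440 -0.3490 -0.1300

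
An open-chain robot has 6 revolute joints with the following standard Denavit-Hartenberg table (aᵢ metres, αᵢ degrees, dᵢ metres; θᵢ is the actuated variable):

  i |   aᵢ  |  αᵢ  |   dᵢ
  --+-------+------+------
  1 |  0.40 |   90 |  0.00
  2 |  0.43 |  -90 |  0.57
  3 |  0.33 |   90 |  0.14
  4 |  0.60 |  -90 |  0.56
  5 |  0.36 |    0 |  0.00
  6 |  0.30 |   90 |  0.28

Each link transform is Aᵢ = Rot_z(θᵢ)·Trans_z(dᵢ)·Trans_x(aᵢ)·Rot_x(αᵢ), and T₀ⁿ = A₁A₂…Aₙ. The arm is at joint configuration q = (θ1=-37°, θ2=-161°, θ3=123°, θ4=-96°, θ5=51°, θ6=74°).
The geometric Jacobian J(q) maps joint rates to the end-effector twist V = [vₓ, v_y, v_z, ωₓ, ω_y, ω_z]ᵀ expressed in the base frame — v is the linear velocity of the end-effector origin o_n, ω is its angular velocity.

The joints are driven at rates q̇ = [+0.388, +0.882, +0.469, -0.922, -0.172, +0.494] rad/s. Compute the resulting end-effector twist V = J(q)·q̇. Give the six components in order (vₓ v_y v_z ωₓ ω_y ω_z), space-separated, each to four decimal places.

-0.8260 -0.0909 -0.2029 0.1574 -1.5155 0.2849

o_n = [-0.0046, -0.1196, 0.4571]
J₁: ẑ×o_n = [0.1196, -0.0046, 0.0000], ω = ẑ
J2: z=[-0.6018, -0.7986, 0.0000] o=[0.3195, -0.2407, 0.0000] → [-0.3650, 0.2751, -0.3317, -0.6018, -0.7986, 0.0000]
J3: z=[0.2600, -0.1959, -0.9455] o=[-0.3483, -0.4513, -0.1400] → [0.1966, -0.4802, 0.1536, 0.2600, -0.1959, -0.9455]
J4: z=[-0.3055, 0.9122, -0.2730] o=[-0.0096, -0.3599, -0.2139] → [0.6776, 0.2036, -0.0780, -0.3055, 0.9122, -0.2730]
J5: z=[0.8838, 0.3784, 0.2752] o=[-0.3933, 0.2452, 0.1863] → [0.2029, -0.1323, -0.4695, 0.8838, 0.3784, 0.2752]
J6: z=[0.8838, 0.3784, 0.2752] o=[-0.3881, 0.0257, 0.4716] → [0.0345, 0.1183, -0.2735, 0.8838, 0.3784, 0.2752]
V = J·q̇ = [-0.8260, -0.0909, -0.2029, 0.1574, -1.5155, 0.2849]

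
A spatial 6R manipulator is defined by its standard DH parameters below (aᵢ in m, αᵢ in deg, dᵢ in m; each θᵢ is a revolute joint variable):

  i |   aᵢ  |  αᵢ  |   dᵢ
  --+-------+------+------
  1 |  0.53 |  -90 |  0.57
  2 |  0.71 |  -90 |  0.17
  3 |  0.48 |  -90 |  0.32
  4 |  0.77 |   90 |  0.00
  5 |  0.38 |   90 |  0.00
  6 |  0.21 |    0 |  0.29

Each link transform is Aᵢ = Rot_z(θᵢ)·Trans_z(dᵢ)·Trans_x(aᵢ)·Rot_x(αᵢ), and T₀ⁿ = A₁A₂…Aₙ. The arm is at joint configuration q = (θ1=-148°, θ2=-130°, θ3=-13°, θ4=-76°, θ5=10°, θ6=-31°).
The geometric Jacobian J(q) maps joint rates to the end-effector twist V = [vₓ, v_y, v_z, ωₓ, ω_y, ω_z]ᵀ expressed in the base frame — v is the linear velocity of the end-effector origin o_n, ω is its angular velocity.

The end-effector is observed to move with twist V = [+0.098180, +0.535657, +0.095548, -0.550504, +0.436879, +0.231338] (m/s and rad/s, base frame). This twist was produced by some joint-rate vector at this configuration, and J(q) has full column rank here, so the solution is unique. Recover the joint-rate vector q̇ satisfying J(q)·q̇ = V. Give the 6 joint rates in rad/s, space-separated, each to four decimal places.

o_n = [-0.3576, -0.8835, 2.8103]
J₁: ẑ×o_n = [0.8835, -0.3576, 0.0000], ω = ẑ
J2: z=[0.5299, -0.8480, 0.0000] o=[-0.4495, -0.2809, 0.5700] → [-1.8998, -1.1872, -0.2414, 0.5299, -0.8480, 0.0000]
J3: z=[-0.6496, -0.4059, 0.6428] o=[0.0277, -0.1832, 1.1139] → [-0.2385, 0.8544, 0.2986, -0.6496, -0.4059, 0.6428]
J4: z=[-0.3937, 0.9029, 0.1723] o=[0.1319, -0.2453, 1.6779] → [1.1324, 0.3615, 0.6932, -0.3937, 0.9029, 0.1723]
J5: z=[-0.7882, -0.2351, -0.5687] o=[-0.2323, -0.5223, 2.2971] → [-0.3261, 0.4757, 0.2552, -0.7882, -0.2351, -0.5687]
J6: z=[0.3056, -0.9517, -0.0300] o=[-0.4353, -0.5974, 2.6095] → [-0.1997, -0.0637, -0.0135, 0.3056, -0.9517, -0.0300]
q̇ = J⁺·V = [0.0020, -0.1210, 0.4230, -0.1260, 0.0720, -0.6690]

0.0020 -0.1210 0.4230 -0.1260 0.0720 -0.6690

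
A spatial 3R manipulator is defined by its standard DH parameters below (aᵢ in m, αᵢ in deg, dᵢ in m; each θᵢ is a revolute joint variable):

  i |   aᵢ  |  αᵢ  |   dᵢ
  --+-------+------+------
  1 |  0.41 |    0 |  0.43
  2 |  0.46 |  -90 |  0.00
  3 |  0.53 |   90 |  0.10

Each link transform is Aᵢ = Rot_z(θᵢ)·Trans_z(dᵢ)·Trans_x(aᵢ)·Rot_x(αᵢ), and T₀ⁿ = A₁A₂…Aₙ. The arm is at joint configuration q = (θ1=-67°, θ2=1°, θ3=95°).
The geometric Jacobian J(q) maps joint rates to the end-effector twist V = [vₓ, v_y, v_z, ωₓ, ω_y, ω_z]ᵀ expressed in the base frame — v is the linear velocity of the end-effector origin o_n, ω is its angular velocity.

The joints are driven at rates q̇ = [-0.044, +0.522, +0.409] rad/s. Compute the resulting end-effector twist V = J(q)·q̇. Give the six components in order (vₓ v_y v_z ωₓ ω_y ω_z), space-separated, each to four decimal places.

o_n = [0.4199, -0.7148, -0.0980]
J₁: ẑ×o_n = [0.7148, 0.4199, -0.0000], ω = ẑ
J2: z=[0.0000, 0.0000, 1.0000] o=[0.1602, -0.3774, 0.4300] → [0.3374, 0.2597, -0.0000, 0.0000, 0.0000, 1.0000]
J3: z=[0.9135, 0.4067, 0.0000] o=[0.3473, -0.7976, 0.4300] → [-0.2148, 0.4823, 0.0462, 0.9135, 0.4067, 0.0000]
V = J·q̇ = [0.0568, 0.3143, 0.0189, 0.3736, 0.1664, 0.4780]

0.0568 0.3143 0.0189 0.3736 0.1664 0.4780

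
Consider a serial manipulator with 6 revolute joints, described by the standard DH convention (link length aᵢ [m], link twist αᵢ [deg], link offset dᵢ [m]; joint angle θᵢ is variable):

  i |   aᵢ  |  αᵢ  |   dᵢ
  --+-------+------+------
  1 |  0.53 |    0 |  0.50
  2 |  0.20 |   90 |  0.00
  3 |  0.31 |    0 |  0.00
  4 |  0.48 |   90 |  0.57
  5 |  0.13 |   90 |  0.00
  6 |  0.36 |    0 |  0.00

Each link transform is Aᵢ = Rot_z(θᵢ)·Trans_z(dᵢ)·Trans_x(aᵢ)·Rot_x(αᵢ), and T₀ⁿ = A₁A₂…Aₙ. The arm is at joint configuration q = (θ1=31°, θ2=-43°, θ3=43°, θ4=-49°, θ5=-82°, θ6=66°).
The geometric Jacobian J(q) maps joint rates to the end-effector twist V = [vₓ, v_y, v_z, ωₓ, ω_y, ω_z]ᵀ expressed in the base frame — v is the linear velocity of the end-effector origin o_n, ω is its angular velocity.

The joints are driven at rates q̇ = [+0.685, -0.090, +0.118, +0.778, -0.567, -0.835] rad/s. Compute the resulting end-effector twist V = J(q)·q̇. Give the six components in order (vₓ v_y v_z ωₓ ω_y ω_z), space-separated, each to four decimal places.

0.3673 1.0460 0.5918 0.6519 -1.1734 1.0725

o_n = [1.2808, -0.2056, 0.3301]
J₁: ẑ×o_n = [0.2056, 1.2808, -0.0000], ω = ẑ
J2: z=[0.0000, 0.0000, 1.0000] o=[0.4543, 0.2730, 0.5000] → [0.4786, 0.8265, -0.0000, 0.0000, 0.0000, 1.0000]
J3: z=[-0.2079, -0.9781, 0.0000] o=[0.6499, 0.2314, 0.5000] → [0.1661, -0.0353, 0.7080, -0.2079, -0.9781, 0.0000]
J4: z=[-0.2079, -0.9781, 0.0000] o=[0.8717, 0.1843, 0.7114] → [0.3729, -0.0793, 0.4813, -0.2079, -0.9781, 0.0000]
J5: z=[-0.1022, 0.0217, -0.9945] o=[1.2201, -0.4725, 0.6612] → [0.2583, -0.0942, -0.0286, -0.1022, 0.0217, -0.9945]
J6: z=[-0.9344, 0.3409, 0.1035] o=[1.2645, -0.3504, 0.6594] → [-0.1272, -0.3059, -0.1408, -0.9344, 0.3409, 0.1035]
V = J·q̇ = [0.3673, 1.0460, 0.5918, 0.6519, -1.1734, 1.0725]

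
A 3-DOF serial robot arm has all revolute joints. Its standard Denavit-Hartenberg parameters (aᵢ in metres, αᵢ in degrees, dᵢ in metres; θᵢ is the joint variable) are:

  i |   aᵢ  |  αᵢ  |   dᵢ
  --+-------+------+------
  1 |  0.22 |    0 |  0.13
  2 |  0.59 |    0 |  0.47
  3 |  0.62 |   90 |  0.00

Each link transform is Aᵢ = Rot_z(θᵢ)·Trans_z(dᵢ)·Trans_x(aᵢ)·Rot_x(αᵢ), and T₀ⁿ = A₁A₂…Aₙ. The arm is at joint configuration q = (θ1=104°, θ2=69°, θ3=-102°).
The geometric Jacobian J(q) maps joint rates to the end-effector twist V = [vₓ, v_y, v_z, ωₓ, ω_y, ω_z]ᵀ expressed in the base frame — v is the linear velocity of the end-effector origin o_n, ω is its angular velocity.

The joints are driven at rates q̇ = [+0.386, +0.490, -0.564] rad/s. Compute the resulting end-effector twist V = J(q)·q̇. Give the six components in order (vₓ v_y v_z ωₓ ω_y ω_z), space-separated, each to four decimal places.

-0.3283 -0.4706 0.0000 0.0000 0.0000 0.3120

o_n = [-0.4370, 0.8716, 0.6000]
J₁: ẑ×o_n = [-0.8716, -0.4370, 0.0000], ω = ẑ
J2: z=[0.0000, 0.0000, 1.0000] o=[-0.0532, 0.2135, 0.1300] → [-0.6581, -0.3837, 0.0000, 0.0000, 0.0000, 1.0000]
J3: z=[0.0000, 0.0000, 1.0000] o=[-0.6388, 0.2854, 0.6000] → [-0.5862, 0.2019, 0.0000, 0.0000, 0.0000, 1.0000]
V = J·q̇ = [-0.3283, -0.4706, 0.0000, 0.0000, 0.0000, 0.3120]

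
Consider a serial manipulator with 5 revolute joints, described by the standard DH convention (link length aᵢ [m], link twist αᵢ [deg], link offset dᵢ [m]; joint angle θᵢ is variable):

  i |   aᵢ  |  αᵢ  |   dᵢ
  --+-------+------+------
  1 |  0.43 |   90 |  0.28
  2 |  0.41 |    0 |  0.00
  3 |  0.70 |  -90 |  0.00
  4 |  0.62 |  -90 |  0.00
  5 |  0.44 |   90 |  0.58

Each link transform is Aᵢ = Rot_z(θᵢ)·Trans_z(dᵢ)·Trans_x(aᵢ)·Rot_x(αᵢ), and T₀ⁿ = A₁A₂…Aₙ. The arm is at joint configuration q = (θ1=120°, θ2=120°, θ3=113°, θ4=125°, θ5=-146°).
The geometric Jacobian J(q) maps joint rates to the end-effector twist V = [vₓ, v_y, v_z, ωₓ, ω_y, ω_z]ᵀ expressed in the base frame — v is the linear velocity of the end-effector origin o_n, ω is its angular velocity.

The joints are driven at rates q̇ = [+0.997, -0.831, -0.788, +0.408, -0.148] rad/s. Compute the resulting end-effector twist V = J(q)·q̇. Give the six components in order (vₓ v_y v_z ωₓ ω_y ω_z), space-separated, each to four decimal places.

-0.0732 -0.0526 -0.0958 -1.6021 -0.6329 0.6546

o_n = [-0.0801, 0.3859, 0.4243]
J₁: ẑ×o_n = [-0.3859, -0.0801, 0.0000], ω = ẑ
J2: z=[0.8660, 0.5000, 0.0000] o=[-0.2150, 0.3724, 0.2800] → [0.0722, -0.1250, -0.0557, 0.8660, 0.5000, 0.0000]
J3: z=[0.8660, 0.5000, 0.0000] o=[-0.1125, 0.1949, 0.6351] → [-0.1054, 0.1825, 0.1493, 0.8660, 0.5000, 0.0000]
J4: z=[-0.3993, 0.6916, -0.6018] o=[0.0981, -0.1700, 0.0760] → [0.5754, 0.2463, -0.0987, -0.3993, 0.6916, -0.6018]
J5: z=[0.2502, 0.7137, 0.6542] o=[-0.4487, -0.2386, 0.3600] → [-0.3627, 0.2251, -0.1068, 0.2502, 0.7137, 0.6542]
V = J·q̇ = [-0.0732, -0.0526, -0.0958, -1.6021, -0.6329, 0.6546]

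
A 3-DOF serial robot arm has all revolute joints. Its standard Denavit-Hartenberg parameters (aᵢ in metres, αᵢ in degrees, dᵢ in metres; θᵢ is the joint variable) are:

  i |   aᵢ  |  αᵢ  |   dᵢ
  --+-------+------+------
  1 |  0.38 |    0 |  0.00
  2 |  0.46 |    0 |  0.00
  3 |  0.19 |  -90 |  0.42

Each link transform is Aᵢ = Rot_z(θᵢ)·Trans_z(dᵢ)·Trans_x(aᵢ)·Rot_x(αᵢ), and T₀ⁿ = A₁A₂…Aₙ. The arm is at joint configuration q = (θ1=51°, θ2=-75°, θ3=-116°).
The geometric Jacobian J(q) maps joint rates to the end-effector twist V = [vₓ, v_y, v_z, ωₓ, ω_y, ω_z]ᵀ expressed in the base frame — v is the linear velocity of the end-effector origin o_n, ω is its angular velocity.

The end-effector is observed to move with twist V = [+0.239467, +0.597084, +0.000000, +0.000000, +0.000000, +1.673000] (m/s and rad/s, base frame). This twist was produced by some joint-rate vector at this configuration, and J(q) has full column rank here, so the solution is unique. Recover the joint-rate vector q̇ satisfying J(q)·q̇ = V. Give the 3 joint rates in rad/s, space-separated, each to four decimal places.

o_n = [0.5138, -0.0139, 0.4200]
J₁: ẑ×o_n = [0.0139, 0.5138, -0.0000], ω = ẑ
J2: z=[0.0000, 0.0000, 1.0000] o=[0.2391, 0.2953, 0.0000] → [0.3092, 0.2747, -0.0000, 0.0000, 0.0000, 1.0000]
J3: z=[0.0000, 0.0000, 1.0000] o=[0.6594, 0.1082, 0.0000] → [0.1221, -0.1455, 0.0000, 0.0000, 0.0000, 1.0000]
q̇ = J⁺·V = [0.8440, 0.6760, 0.1530]

0.8440 0.6760 0.1530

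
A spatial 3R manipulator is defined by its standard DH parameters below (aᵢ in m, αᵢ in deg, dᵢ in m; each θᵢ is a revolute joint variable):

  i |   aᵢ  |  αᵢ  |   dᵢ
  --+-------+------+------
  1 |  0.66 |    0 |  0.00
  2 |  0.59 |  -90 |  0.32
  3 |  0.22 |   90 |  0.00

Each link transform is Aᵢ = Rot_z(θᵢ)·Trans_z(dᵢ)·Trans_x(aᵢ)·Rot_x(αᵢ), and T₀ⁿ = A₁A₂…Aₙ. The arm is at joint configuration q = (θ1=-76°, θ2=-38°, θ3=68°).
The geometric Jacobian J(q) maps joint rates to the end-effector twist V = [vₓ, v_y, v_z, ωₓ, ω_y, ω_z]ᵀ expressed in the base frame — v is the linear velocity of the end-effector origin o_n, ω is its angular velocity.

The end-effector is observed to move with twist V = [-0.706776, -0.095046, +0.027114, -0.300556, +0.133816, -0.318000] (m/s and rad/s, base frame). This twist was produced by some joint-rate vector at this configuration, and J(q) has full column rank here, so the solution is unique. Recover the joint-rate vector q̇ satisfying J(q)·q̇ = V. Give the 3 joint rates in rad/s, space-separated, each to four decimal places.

o_n = [-0.1138, -1.2547, 0.1160]
J₁: ẑ×o_n = [1.2547, -0.1138, 0.0000], ω = ẑ
J2: z=[0.0000, 0.0000, 1.0000] o=[0.1597, -0.6404, 0.0000] → [0.6143, -0.2735, 0.0000, 0.0000, 0.0000, 1.0000]
J3: z=[0.9135, -0.4067, 0.0000] o=[-0.0803, -1.1794, 0.3200] → [0.0830, 0.1863, -0.0824, 0.9135, -0.4067, 0.0000]
q̇ = J⁺·V = [-0.7560, 0.4380, -0.3290]

-0.7560 0.4380 -0.3290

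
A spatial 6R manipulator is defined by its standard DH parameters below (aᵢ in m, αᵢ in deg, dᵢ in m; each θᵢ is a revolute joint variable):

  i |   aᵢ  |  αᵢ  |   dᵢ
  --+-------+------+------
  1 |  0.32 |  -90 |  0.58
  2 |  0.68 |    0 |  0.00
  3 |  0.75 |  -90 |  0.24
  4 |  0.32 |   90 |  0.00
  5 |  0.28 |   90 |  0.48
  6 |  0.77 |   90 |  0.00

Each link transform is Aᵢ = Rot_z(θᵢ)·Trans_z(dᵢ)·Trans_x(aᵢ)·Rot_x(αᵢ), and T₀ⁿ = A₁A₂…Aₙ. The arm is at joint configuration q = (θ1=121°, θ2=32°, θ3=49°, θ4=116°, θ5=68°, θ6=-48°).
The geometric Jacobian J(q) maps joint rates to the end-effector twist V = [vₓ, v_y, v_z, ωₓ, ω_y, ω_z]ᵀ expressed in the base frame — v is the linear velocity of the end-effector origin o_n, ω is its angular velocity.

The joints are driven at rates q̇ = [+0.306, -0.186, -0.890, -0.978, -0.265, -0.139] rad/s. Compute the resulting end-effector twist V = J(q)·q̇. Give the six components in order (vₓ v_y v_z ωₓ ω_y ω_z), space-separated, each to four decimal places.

o_n = [0.1170, 0.3391, -0.2871]
J₁: ẑ×o_n = [-0.3391, 0.1170, 0.0000], ω = ẑ
J2: z=[-0.8572, -0.5150, 0.0000] o=[-0.1648, 0.2743, 0.5800] → [0.4466, -0.7432, 0.0896, -0.8572, -0.5150, 0.0000]
J3: z=[-0.8572, -0.5150, 0.0000] o=[-0.4618, 0.7686, 0.2197] → [0.2610, -0.4343, 0.6663, -0.8572, -0.5150, 0.0000]
J4: z=[0.5087, -0.8466, -0.1564] o=[-0.7280, 0.7456, -0.5211] → [-0.2617, -0.2512, 0.5086, 0.5087, -0.8466, -0.1564]
J5: z=[0.3033, 0.3463, -0.8877] o=[-0.4701, 0.8749, -0.3826] → [-0.4425, -0.5502, -0.3658, 0.3033, 0.3463, -0.8877]
J6: z=[0.5565, 0.6919, 0.4600] o=[-0.1080, 0.8637, -0.8039] → [0.5989, -0.1841, -0.4476, 0.5565, 0.6919, 0.4600]
V = J·q̇ = [-0.1291, 0.9777, -0.9479, 0.2671, 1.1942, 0.6303]

-0.1291 0.9777 -0.9479 0.2671 1.1942 0.6303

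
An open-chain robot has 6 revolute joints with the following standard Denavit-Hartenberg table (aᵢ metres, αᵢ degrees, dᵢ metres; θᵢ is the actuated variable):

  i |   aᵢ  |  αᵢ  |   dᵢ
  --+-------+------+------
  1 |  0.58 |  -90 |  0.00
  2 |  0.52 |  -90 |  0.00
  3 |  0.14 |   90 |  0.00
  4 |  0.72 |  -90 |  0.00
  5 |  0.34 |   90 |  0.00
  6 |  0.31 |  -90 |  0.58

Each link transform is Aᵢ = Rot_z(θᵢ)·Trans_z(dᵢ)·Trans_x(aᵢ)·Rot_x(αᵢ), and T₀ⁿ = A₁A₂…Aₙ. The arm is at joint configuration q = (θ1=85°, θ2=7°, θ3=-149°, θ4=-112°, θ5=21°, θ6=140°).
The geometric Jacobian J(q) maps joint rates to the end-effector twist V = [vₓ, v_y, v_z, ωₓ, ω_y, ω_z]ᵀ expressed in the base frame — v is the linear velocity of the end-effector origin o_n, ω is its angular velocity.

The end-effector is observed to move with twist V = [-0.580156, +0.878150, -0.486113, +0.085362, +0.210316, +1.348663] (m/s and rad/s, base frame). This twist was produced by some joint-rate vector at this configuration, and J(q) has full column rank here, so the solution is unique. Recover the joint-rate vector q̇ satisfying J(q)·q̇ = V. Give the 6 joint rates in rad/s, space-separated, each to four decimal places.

0.6920 0.7070 -0.8250 0.4460 -0.5320 0.1580

o_n = [0.5494, 0.9686, 0.9782]
J₁: ẑ×o_n = [-0.9686, 0.5494, 0.0000], ω = ẑ
J2: z=[-0.9962, 0.0872, 0.0000] o=[0.0506, 0.5778, 0.0000] → [0.0853, 0.9745, -0.4328, -0.9962, 0.0872, 0.0000]
J3: z=[-0.0106, -0.1214, -0.9925] o=[0.0955, 1.0920, -0.0634] → [-0.2489, -0.4394, 0.0564, -0.0106, -0.1214, -0.9925]
J4: z=[0.8094, -0.5840, 0.0628] o=[0.0133, 0.9796, -0.0487] → [-0.5990, -0.7975, 0.3041, 0.8094, -0.5840, 0.0628]
J5: z=[-0.5405, -0.6987, 0.4687] o=[0.1788, 1.2771, 0.5857] → [-0.1297, 0.3859, 0.4257, -0.5405, -0.6987, 0.4687]
J6: z=[0.8380, -0.3971, 0.3744] o=[0.1531, 1.4794, 0.8577] → [0.1434, 0.0474, -0.2707, 0.8380, -0.3971, 0.3744]
q̇ = J⁺·V = [0.6920, 0.7070, -0.8250, 0.4460, -0.5320, 0.1580]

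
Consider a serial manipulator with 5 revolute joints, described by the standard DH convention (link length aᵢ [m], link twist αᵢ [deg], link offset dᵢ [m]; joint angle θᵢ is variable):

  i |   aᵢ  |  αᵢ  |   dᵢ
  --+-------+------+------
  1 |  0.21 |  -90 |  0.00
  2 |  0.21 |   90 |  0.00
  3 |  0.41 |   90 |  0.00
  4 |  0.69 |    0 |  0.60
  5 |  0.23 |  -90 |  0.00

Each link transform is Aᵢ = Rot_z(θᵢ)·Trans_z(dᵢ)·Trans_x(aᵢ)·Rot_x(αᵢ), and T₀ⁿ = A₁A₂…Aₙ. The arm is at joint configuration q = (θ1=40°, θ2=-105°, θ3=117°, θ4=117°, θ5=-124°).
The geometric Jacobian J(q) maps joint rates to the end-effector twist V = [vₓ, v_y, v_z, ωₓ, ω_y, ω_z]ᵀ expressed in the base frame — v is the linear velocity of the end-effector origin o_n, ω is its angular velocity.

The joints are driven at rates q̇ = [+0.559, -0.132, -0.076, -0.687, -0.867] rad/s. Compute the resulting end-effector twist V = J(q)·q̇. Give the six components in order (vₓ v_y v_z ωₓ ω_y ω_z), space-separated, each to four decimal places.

o_n = [-0.7529, 0.1019, 0.4248]
J₁: ẑ×o_n = [-0.1019, -0.7529, 0.0000], ω = ẑ
J2: z=[-0.6428, 0.7660, 0.0000] o=[0.1609, 0.1350, 0.0000] → [0.3254, 0.2731, 0.7213, -0.6428, 0.7660, 0.0000]
J3: z=[-0.7399, -0.6209, -0.2588] o=[0.1192, 0.1000, 0.2028] → [-0.1374, 0.3900, -0.5429, -0.7399, -0.6209, -0.2588]
J4: z=[-0.4685, 0.1995, 0.8606] o=[-0.0787, 0.4109, 0.0231] → [0.3461, -0.3921, 0.2793, -0.4685, 0.1995, 0.8606]
J5: z=[-0.4685, 0.1995, 0.8606] o=[-0.6635, -0.0886, 0.5177] → [-0.1824, -0.1205, -0.0714, -0.4685, 0.1995, 0.8606]
V = J·q̇ = [-0.1691, -0.1128, -0.1840, 0.8691, -0.3640, -0.7588]

-0.1691 -0.1128 -0.1840 0.8691 -0.3640 -0.7588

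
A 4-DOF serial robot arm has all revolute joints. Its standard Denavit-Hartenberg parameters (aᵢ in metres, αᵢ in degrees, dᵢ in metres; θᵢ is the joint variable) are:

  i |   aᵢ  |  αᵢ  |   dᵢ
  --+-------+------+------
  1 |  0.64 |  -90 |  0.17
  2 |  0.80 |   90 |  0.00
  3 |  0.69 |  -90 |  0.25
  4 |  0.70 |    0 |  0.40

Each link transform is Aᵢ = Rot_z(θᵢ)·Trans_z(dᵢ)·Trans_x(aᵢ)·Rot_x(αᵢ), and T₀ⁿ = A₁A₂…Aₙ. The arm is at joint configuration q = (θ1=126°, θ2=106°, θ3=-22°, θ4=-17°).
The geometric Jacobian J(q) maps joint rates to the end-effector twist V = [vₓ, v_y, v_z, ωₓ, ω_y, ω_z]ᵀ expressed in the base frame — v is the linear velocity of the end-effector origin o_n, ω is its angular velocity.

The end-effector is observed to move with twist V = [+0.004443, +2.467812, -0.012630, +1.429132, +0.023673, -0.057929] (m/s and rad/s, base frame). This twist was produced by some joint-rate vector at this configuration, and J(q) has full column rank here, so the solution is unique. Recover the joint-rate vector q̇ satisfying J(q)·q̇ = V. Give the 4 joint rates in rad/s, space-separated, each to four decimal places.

o_n = [-0.1630, 0.4598, -2.0800]
J₁: ẑ×o_n = [-0.4598, -0.1630, 0.0000], ω = ẑ
J2: z=[-0.8090, -0.5878, 0.0000] o=[-0.3762, 0.5178, 0.1700] → [1.3225, -1.8203, 0.1722, -0.8090, -0.5878, 0.0000]
J3: z=[-0.5650, 0.7777, -0.2756] o=[-0.2466, 0.3394, -0.5990] → [-1.1185, -0.8598, -0.1330, -0.5650, 0.7777, -0.2756]
J4: z=[-0.6894, -0.6285, -0.3601] o=[-0.0751, 0.5431, -1.2829] → [0.4710, -0.5178, 0.0021, -0.6894, -0.6285, -0.3601]
q̇ = J⁺·V = [-0.4640, -0.7640, -0.9010, -0.4380]

-0.4640 -0.7640 -0.9010 -0.4380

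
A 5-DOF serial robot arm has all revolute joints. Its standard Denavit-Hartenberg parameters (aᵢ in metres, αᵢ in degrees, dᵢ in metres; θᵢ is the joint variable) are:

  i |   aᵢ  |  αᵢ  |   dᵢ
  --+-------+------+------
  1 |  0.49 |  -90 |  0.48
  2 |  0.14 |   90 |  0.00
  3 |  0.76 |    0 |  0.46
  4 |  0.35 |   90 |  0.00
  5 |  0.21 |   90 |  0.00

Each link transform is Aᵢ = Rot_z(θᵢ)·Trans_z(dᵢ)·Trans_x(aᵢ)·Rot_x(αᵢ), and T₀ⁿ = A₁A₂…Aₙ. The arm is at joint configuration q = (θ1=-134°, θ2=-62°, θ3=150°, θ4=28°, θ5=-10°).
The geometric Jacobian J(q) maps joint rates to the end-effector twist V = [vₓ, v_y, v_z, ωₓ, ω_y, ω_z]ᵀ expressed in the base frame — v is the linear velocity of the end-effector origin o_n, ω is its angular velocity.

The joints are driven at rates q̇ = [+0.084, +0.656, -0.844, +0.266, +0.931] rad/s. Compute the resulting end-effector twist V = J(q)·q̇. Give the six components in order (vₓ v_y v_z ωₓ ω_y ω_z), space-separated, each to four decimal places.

o_n = [0.5572, 0.0020, -0.2700]
J₁: ẑ×o_n = [-0.0020, 0.5572, 0.0000], ω = ẑ
J2: z=[0.7193, -0.6947, 0.0000] o=[-0.3404, -0.3525, 0.4800] → [0.5210, 0.5395, 0.8785, 0.7193, -0.6947, 0.0000]
J3: z=[0.6133, 0.6351, 0.4695] o=[-0.3860, -0.3998, 0.6036] → [-0.7435, 0.9787, -0.3527, 0.6133, 0.6351, 0.4695]
J4: z=[0.6133, 0.6351, 0.4695] o=[0.3841, -0.1493, 0.2384] → [-0.3940, 0.3931, -0.0172, 0.6133, 0.6351, 0.4695]
J5: z=[0.7075, -0.7060, 0.0308] o=[0.5070, -0.0396, -0.0704] → [0.1396, 0.1428, 0.0649, 0.7075, -0.7060, 0.0308]
V = J·q̇ = [0.9943, -0.1878, 0.9298, 0.7761, -1.4801, -0.1587]

0.9943 -0.1878 0.9298 0.7761 -1.4801 -0.1587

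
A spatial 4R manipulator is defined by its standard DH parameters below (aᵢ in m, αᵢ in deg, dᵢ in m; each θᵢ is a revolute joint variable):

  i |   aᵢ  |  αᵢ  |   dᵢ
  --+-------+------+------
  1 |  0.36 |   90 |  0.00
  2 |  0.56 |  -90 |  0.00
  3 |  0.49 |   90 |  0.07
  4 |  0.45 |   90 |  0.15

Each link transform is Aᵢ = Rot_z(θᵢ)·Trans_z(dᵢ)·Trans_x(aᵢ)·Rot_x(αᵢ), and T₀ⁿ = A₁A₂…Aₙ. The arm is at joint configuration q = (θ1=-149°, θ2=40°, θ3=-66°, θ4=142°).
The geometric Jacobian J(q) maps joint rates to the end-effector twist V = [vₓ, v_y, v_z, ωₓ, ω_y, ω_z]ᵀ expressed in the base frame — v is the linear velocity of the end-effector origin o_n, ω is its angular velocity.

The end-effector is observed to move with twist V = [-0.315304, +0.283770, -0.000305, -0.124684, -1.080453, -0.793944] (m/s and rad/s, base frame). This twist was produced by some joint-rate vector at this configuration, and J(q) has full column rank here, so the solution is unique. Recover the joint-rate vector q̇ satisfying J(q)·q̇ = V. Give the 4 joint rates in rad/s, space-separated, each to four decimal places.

o_n = [-0.5264, -0.1008, 0.5731]
J₁: ẑ×o_n = [0.1008, -0.5264, 0.0000], ω = ẑ
J2: z=[-0.5150, 0.8572, 0.0000] o=[-0.3086, -0.1854, 0.0000] → [0.4913, 0.2952, 0.1431, -0.5150, 0.8572, 0.0000]
J3: z=[0.5510, 0.3311, 0.7660] o=[-0.6763, -0.4064, 0.3600] → [-0.1635, -0.0026, 0.1187, 0.5510, 0.3311, 0.7660]
J4: z=[0.3904, 0.7091, -0.5872] o=[-0.9991, -0.0781, 0.5417] → [0.0090, -0.2899, -0.3441, 0.3904, 0.7091, -0.5872]
q̇ = J⁺·V = [-0.6600, -0.6740, -0.5290, -0.4620]

-0.6600 -0.6740 -0.5290 -0.4620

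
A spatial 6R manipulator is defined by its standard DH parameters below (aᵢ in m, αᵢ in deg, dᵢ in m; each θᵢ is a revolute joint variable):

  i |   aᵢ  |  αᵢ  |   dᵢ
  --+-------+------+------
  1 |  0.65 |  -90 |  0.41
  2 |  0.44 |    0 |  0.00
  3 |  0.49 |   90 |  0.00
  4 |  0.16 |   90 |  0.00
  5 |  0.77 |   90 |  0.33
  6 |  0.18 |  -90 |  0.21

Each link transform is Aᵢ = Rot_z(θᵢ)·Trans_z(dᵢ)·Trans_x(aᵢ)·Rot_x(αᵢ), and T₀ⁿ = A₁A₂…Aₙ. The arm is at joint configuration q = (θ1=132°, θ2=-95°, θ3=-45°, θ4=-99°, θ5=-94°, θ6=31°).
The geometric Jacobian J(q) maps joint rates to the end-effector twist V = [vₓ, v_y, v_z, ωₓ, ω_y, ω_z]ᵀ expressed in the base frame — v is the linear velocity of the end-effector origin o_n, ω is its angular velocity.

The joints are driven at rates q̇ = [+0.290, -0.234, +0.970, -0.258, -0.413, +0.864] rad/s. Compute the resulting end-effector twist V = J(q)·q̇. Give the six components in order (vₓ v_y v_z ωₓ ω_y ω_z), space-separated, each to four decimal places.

-0.8045 -0.3245 -0.5531 -0.9384 -1.2334 0.7903

o_n = [-0.8860, 0.7170, 1.6015]
J₁: ẑ×o_n = [-0.7170, -0.8860, 0.0000], ω = ẑ
J2: z=[-0.7431, -0.6691, 0.0000] o=[-0.4349, 0.4830, 0.4100] → [-0.7973, 0.8854, -0.4757, -0.7431, -0.6691, 0.0000]
J3: z=[-0.7431, -0.6691, 0.0000] o=[-0.4093, 0.4545, 0.8483] → [-0.5040, 0.5597, -0.5141, -0.7431, -0.6691, 0.0000]
J4: z=[0.4301, -0.4777, -0.7660] o=[-0.1581, 0.1756, 1.1633] → [0.2054, 0.3692, -0.1149, 0.4301, -0.4777, -0.7660]
J5: z=[-0.6225, 0.4576, -0.6349] o=[-0.0535, 0.2956, 1.1472] → [0.4754, 0.8114, 0.1186, -0.6225, 0.4576, -0.6349]
J6: z=[-0.6222, -0.7814, 0.0469] o=[-0.6244, 0.7732, 1.5315] → [-0.0520, 0.0313, -0.1694, -0.6222, -0.7814, 0.0469]
V = J·q̇ = [-0.8045, -0.3245, -0.5531, -0.9384, -1.2334, 0.7903]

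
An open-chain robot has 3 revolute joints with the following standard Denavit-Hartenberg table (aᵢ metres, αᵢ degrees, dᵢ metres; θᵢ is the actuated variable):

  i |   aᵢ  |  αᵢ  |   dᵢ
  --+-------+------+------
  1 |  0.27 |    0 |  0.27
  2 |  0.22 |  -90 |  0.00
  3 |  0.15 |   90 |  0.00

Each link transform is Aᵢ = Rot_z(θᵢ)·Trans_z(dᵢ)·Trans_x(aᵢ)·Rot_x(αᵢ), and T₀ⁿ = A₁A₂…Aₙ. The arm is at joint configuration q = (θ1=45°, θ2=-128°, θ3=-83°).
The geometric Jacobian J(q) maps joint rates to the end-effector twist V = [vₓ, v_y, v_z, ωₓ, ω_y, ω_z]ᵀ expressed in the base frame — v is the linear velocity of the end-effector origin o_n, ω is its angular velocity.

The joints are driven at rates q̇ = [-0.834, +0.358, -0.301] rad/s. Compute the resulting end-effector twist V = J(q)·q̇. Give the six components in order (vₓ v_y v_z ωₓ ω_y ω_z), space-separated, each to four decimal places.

o_n = [0.2200, -0.0456, 0.4189]
J₁: ẑ×o_n = [0.0456, 0.2200, -0.0000], ω = ẑ
J2: z=[0.0000, 0.0000, 1.0000] o=[0.1909, 0.1909, 0.2700] → [0.2365, 0.0290, -0.0000, 0.0000, 0.0000, 1.0000]
J3: z=[0.9925, 0.1219, 0.0000] o=[0.2177, -0.0274, 0.2700] → [0.0181, -0.1478, -0.0183, 0.9925, 0.1219, 0.0000]
V = J·q̇ = [0.0412, -0.1286, 0.0055, -0.2988, -0.0367, -0.4760]

0.0412 -0.1286 0.0055 -0.2988 -0.0367 -0.4760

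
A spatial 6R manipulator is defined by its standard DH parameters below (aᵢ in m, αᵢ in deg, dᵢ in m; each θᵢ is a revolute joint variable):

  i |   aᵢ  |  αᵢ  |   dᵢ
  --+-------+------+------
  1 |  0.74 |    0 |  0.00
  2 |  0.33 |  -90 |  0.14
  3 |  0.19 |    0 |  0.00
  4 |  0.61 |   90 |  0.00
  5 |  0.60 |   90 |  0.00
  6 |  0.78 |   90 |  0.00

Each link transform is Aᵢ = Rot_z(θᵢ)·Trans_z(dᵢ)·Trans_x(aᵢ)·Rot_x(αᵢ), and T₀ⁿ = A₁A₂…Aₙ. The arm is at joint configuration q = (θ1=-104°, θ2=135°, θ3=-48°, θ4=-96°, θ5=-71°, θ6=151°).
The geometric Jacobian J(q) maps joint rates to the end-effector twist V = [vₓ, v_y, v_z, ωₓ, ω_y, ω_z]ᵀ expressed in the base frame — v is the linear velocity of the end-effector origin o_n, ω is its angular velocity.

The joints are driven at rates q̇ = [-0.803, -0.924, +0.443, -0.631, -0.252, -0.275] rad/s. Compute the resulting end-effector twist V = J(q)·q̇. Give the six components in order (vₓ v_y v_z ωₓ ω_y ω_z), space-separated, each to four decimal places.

o_n = [-0.4222, -0.7735, 0.3181]
J₁: ẑ×o_n = [0.7735, -0.4222, 0.0000], ω = ẑ
J2: z=[0.0000, 0.0000, 1.0000] o=[-0.1790, -0.7180, 0.0000] → [0.0554, -0.2432, 0.0000, 0.0000, 0.0000, 1.0000]
J3: z=[-0.5150, 0.8572, 0.0000] o=[0.1038, -0.5481, 0.1400] → [0.1526, 0.0917, 0.5670, -0.5150, 0.8572, 0.0000]
J4: z=[-0.5150, 0.8572, 0.0000] o=[0.2128, -0.4826, 0.2812] → [0.0316, 0.0190, 0.6941, -0.5150, 0.8572, 0.0000]
J5: z=[-0.5038, -0.3027, -0.8090] o=[-0.2102, -0.7367, 0.6397] → [0.0677, 0.0094, -0.0457, -0.5038, -0.3027, -0.8090]
J6: z=[0.8234, 0.1149, -0.5558] o=[-0.0535, -1.3044, 0.7546] → [0.2449, 0.5643, 0.4795, 0.8234, 0.1149, -0.5558]
V = J·q̇ = [-0.7090, 0.4348, -0.3072, -0.0026, -0.1165, -1.3703]

-0.7090 0.4348 -0.3072 -0.0026 -0.1165 -1.3703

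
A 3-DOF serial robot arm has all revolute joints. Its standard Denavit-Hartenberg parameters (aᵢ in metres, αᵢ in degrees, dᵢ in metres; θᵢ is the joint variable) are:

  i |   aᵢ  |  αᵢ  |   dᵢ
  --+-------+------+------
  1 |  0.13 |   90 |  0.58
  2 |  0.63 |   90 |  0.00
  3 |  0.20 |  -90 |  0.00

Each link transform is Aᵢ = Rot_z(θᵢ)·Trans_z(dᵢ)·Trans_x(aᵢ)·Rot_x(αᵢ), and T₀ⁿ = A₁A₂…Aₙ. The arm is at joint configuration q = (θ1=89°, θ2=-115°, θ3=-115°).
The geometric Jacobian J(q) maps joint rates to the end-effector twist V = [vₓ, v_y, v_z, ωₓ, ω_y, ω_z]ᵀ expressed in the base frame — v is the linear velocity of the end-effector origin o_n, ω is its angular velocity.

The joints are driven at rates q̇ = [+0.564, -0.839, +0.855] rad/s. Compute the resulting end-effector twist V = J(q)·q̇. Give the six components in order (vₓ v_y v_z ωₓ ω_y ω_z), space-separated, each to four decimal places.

-0.0257 -0.5821 0.0530 -0.8524 -0.7601 0.9253

o_n = [-0.1830, -0.0973, 0.0856]
J₁: ẑ×o_n = [0.0973, -0.1830, 0.0000], ω = ẑ
J2: z=[0.9998, -0.0175, 0.0000] o=[0.0023, 0.1300, 0.5800] → [0.0086, 0.4943, -0.2305, 0.9998, -0.0175, 0.0000]
J3: z=[-0.0158, -0.9062, 0.4226] o=[-0.0024, -0.1362, 0.0090] → [-0.0858, -0.0751, -0.1643, -0.0158, -0.9062, 0.4226]
V = J·q̇ = [-0.0257, -0.5821, 0.0530, -0.8524, -0.7601, 0.9253]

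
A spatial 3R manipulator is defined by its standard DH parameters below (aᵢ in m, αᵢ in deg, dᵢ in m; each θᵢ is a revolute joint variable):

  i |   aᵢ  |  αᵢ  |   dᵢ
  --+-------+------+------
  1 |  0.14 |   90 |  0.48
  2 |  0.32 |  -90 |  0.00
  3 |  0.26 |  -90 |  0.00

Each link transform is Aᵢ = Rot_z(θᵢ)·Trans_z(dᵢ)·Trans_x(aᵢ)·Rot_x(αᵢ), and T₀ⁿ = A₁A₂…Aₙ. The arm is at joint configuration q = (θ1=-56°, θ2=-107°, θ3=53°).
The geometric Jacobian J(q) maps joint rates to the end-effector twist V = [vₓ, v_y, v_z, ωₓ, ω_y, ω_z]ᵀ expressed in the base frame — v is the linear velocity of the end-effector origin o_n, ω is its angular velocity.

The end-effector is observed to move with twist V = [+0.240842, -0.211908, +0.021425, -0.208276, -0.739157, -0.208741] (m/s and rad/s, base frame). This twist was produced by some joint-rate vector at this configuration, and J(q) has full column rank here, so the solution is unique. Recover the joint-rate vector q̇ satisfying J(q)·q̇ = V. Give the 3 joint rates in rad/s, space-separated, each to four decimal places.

o_n = [0.1725, 0.1155, 0.0243]
J₁: ẑ×o_n = [-0.1155, 0.1725, 0.0000], ω = ẑ
J2: z=[-0.8290, -0.5592, 0.0000] o=[0.0783, -0.1161, 0.4800] → [0.2548, -0.3778, -0.1393, -0.8290, -0.5592, 0.0000]
J3: z=[0.5348, -0.7928, -0.2924] o=[0.0260, -0.0385, 0.1740] → [0.1637, 0.0372, 0.1986, 0.5348, -0.7928, -0.2924]
q̇ = J⁺·V = [-0.0570, 0.5860, 0.5190]

-0.0570 0.5860 0.5190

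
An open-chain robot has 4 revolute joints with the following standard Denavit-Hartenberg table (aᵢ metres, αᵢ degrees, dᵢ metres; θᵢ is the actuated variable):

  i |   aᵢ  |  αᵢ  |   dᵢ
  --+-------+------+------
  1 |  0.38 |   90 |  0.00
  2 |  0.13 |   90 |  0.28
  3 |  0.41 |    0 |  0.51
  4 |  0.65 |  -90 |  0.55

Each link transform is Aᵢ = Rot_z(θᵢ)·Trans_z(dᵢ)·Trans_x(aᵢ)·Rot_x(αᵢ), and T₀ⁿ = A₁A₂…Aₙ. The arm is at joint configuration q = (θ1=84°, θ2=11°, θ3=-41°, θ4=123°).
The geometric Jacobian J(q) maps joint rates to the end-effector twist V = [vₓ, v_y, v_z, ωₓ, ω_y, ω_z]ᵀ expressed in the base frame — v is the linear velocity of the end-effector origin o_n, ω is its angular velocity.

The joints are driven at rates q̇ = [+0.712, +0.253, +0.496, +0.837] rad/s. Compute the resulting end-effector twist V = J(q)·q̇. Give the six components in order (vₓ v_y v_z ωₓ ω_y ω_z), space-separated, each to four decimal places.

o_n = [0.7663, 1.0279, -0.9394]
J₁: ẑ×o_n = [-1.0279, 0.7663, 0.0000], ω = ẑ
J2: z=[0.9945, -0.1045, 0.0000] o=[0.0397, 0.3779, 0.0000] → [0.0982, 0.9343, 0.7224, 0.9945, -0.1045, 0.0000]
J3: z=[0.0199, 0.1898, -0.9816] o=[0.3315, 0.4756, 0.0248] → [0.3593, -0.4076, -0.0715, 0.0199, 0.1898, -0.9816]
J4: z=[0.0199, 0.1898, -0.9816] o=[0.1059, 0.9025, -0.4168] → [0.0239, -0.6378, -0.1228, 0.0199, 0.1898, -0.9816]
V = J·q̇ = [-0.5088, 0.0460, 0.0445, 0.2782, 0.2265, -0.5965]

-0.5088 0.0460 0.0445 0.2782 0.2265 -0.5965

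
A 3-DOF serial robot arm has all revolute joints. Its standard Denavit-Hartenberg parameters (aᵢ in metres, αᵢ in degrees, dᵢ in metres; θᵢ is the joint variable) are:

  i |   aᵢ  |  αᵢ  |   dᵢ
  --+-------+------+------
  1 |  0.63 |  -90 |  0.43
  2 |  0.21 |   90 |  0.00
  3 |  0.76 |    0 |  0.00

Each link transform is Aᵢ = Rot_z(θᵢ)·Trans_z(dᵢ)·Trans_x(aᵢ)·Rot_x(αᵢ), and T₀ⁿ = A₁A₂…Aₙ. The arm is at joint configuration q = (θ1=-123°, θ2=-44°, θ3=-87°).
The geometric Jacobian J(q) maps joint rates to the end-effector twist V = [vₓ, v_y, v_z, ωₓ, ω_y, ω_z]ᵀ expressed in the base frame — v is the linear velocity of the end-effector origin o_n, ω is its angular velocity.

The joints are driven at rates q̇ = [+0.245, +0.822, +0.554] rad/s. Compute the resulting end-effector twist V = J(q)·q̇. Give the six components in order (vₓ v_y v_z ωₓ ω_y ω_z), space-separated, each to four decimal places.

o_n = [-1.0775, -0.2657, 0.6035]
J₁: ẑ×o_n = [0.2657, -1.0775, 0.0000], ω = ẑ
J2: z=[0.8387, -0.5446, 0.0000] o=[-0.3431, -0.5284, 0.4300] → [-0.0945, -0.1455, -0.1797, 0.8387, -0.5446, 0.0000]
J3: z=[0.3783, 0.5826, 0.7193] o=[-0.4254, -0.6551, 0.5759] → [-0.2640, -0.4795, 0.5272, 0.3783, 0.5826, 0.7193]
V = J·q̇ = [-0.1588, -0.6493, 0.1444, 0.8990, -0.1249, 0.6435]

-0.1588 -0.6493 0.1444 0.8990 -0.1249 0.6435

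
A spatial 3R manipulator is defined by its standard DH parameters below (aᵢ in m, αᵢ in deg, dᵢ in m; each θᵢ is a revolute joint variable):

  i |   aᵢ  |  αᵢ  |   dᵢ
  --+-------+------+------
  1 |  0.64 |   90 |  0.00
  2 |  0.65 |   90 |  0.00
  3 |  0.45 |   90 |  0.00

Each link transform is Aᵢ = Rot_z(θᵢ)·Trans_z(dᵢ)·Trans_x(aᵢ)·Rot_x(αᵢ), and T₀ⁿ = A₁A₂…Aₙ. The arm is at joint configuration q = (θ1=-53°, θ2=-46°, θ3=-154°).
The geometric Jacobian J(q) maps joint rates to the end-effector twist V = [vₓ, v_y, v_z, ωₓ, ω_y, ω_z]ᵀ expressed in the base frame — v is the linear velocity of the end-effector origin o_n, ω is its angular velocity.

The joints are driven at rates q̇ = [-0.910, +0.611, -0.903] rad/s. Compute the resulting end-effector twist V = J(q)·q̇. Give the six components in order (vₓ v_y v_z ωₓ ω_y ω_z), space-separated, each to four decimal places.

o_n = [0.6454, -0.5286, -0.1766]
J₁: ẑ×o_n = [0.5286, 0.6454, -0.0000], ω = ẑ
J2: z=[-0.7986, -0.6018, 0.0000] o=[0.3852, -0.5111, 0.0000] → [0.1063, -0.1411, 0.1706, -0.7986, -0.6018, 0.0000]
J3: z=[-0.4329, 0.5745, -0.6947] o=[0.6569, -0.8717, -0.4676] → [0.4055, 0.1340, -0.1419, -0.4329, 0.5745, -0.6947]
V = J·q̇ = [-0.7823, -0.7944, 0.2324, -0.0970, -0.8865, -0.2827]

-0.7823 -0.7944 0.2324 -0.0970 -0.8865 -0.2827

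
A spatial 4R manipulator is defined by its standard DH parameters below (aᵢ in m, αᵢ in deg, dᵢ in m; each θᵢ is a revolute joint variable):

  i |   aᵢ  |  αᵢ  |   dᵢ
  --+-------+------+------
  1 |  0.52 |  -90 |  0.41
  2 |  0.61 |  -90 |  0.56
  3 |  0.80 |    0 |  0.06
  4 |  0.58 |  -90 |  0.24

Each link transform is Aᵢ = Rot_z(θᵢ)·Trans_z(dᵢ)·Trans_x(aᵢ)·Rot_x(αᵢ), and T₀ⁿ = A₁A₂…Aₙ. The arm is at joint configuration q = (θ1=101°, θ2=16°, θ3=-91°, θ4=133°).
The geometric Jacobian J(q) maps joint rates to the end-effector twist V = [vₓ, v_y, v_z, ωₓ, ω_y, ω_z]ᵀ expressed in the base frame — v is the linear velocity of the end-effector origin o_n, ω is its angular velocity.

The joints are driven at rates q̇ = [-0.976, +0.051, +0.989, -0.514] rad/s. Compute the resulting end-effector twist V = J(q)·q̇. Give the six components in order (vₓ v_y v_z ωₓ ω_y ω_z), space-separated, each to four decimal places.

1.2656 1.7767 -0.2134 -0.0251 -0.1383 -1.4326

o_n = [-1.2258, 1.2130, -0.1615]
J₁: ẑ×o_n = [-1.2130, -1.2258, 0.0000], ω = ẑ
J2: z=[-0.9816, -0.1908, 0.0000] o=[-0.0992, 0.5104, 0.4100] → [0.1090, -0.5610, -0.9046, -0.9816, -0.1908, 0.0000]
J3: z=[0.0526, -0.2706, -0.9613] o=[-0.7608, 0.9792, 0.2419] → [0.3339, 0.4681, -0.1135, 0.0526, -0.2706, -0.9613]
J4: z=[0.0526, -0.2706, -0.9613] o=[-1.5403, 0.7972, 0.1880] → [0.4943, -0.2840, 0.1070, 0.0526, -0.2706, -0.9613]
V = J·q̇ = [1.2656, 1.7767, -0.2134, -0.0251, -0.1383, -1.4326]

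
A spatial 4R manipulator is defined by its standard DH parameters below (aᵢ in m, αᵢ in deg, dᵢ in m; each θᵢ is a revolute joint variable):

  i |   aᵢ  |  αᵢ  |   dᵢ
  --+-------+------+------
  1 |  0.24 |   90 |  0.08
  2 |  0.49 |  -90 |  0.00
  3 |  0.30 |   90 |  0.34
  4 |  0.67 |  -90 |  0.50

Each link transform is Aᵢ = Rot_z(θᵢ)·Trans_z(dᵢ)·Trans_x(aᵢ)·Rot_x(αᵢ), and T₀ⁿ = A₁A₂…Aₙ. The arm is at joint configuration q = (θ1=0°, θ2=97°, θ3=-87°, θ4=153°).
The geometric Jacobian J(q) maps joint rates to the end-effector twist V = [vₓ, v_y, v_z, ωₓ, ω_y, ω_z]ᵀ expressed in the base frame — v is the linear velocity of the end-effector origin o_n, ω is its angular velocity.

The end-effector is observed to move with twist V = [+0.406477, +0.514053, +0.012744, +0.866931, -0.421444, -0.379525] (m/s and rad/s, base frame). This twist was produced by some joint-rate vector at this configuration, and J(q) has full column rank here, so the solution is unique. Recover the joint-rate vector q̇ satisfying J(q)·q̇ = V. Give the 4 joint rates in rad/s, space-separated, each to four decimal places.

o_n = [-0.3963, 0.2704, -0.0232]
J₁: ẑ×o_n = [-0.2704, -0.3963, 0.0000], ω = ẑ
J2: z=[0.0000, -1.0000, 0.0000] o=[0.2400, 0.0000, 0.0800] → [0.1032, -0.0000, -0.6363, 0.0000, -1.0000, 0.0000]
J3: z=[-0.9925, -0.0000, -0.1219] o=[0.1803, 0.0000, 0.5663] → [0.0330, -0.5149, -0.2684, -0.9925, -0.0000, -0.1219]
J4: z=[0.1217, -0.0523, -0.9912] o=[-0.1591, -0.2996, 0.5405] → [0.5945, 0.3038, 0.0570, 0.1217, -0.0523, -0.9912]
q̇ = J⁺·V = [0.3300, 0.3790, -0.7740, 0.8110]

0.3300 0.3790 -0.7740 0.8110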